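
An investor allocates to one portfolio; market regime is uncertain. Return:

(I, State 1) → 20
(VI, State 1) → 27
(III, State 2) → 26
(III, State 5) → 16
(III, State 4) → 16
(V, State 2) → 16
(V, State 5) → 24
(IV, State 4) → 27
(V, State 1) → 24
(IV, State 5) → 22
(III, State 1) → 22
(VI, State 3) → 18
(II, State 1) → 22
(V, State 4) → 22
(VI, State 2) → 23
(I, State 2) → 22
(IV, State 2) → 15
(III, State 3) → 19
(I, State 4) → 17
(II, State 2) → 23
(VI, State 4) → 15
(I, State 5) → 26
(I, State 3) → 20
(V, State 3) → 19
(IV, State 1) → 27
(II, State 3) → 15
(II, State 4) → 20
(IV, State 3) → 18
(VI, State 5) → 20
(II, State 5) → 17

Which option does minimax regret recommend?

Column bests: State 1=27, State 2=26, State 3=20, State 4=27, State 5=26.
I regrets: 7, 4, 0, 10, 0 → max 10
II regrets: 5, 3, 5, 7, 9 → max 9
III regrets: 5, 0, 1, 11, 10 → max 11
IV regrets: 0, 11, 2, 0, 4 → max 11
V regrets: 3, 10, 1, 5, 2 → max 10
VI regrets: 0, 3, 2, 12, 6 → max 12
Smallest max regret = 9 → II.

II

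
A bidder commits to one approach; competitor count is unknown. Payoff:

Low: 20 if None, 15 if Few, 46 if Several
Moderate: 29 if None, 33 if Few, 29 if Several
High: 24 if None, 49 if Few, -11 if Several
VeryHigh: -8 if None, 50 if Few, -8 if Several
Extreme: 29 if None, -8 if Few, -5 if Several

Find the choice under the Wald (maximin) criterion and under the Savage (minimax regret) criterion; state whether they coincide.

maximin → Moderate; minimax regret → Moderate (agree)

Row minima: Low=15, Moderate=29, High=-11, VeryHigh=-8, Extreme=-8
Best worst-case = 29 → Moderate.
Column bests: None=29, Few=50, Several=46.
Low regrets: 9, 35, 0 → max 35
Moderate regrets: 0, 17, 17 → max 17
High regrets: 5, 1, 57 → max 57
VeryHigh regrets: 37, 0, 54 → max 54
Extreme regrets: 0, 58, 51 → max 58
Smallest max regret = 17 → Moderate.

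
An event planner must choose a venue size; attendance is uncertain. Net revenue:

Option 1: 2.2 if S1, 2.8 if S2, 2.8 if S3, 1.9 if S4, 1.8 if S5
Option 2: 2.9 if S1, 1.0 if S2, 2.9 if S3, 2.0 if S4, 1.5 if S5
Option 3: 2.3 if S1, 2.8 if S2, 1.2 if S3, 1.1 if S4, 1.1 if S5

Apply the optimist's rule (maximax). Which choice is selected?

Option 2

Row maxima: Option 1=2.8, Option 2=2.9, Option 3=2.8
Best best-case = 2.9 → Option 2.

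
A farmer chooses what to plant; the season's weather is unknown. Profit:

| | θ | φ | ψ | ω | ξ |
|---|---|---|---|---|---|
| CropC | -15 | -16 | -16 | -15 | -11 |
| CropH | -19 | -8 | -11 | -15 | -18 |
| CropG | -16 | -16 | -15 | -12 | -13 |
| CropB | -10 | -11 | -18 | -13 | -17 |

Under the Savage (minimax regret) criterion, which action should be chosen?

CropB

Column bests: θ=-10, φ=-8, ψ=-11, ω=-12, ξ=-11.
CropC regrets: 5, 8, 5, 3, 0 → max 8
CropH regrets: 9, 0, 0, 3, 7 → max 9
CropG regrets: 6, 8, 4, 0, 2 → max 8
CropB regrets: 0, 3, 7, 1, 6 → max 7
Smallest max regret = 7 → CropB.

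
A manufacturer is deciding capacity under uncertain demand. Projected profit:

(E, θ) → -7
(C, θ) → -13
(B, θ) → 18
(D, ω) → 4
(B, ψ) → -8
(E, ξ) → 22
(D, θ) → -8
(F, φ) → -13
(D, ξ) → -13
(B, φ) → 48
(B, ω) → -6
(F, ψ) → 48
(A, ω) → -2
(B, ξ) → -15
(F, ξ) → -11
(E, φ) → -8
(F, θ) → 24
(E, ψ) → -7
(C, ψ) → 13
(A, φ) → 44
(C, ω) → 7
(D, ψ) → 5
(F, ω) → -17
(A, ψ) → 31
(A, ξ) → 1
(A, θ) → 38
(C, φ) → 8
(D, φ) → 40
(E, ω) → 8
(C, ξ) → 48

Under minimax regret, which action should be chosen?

Column bests: θ=38, φ=48, ψ=48, ω=8, ξ=48.
A regrets: 0, 4, 17, 10, 47 → max 47
B regrets: 20, 0, 56, 14, 63 → max 63
C regrets: 51, 40, 35, 1, 0 → max 51
D regrets: 46, 8, 43, 4, 61 → max 61
E regrets: 45, 56, 55, 0, 26 → max 56
F regrets: 14, 61, 0, 25, 59 → max 61
Smallest max regret = 47 → A.

A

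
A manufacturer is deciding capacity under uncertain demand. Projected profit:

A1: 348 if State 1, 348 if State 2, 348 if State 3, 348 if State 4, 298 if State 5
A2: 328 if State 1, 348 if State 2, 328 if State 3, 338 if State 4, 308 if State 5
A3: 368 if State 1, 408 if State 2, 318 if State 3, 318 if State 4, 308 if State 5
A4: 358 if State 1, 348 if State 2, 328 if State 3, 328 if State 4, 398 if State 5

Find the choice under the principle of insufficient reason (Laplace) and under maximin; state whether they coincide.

laplace → A4; maximin → A4 (agree)

Row averages: A1=338, A2=330, A3=344, A4=352
Highest average = 352 → A4.
Row minima: A1=298, A2=308, A3=308, A4=328
Best worst-case = 328 → A4.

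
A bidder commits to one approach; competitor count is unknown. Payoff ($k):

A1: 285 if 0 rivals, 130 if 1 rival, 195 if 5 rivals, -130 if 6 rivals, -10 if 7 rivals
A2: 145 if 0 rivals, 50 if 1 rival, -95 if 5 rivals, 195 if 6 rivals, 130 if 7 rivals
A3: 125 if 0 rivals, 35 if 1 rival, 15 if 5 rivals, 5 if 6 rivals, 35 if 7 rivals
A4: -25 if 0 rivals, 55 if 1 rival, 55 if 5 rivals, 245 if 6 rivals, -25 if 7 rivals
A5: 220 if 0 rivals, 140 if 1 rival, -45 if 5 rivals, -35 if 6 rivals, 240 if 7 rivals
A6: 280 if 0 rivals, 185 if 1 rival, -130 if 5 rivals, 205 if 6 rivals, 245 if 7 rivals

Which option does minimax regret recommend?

A3

Column bests: 0 rivals=285, 1 rival=185, 5 rivals=195, 6 rivals=245, 7 rivals=245.
A1 regrets: 0, 55, 0, 375, 255 → max 375
A2 regrets: 140, 135, 290, 50, 115 → max 290
A3 regrets: 160, 150, 180, 240, 210 → max 240
A4 regrets: 310, 130, 140, 0, 270 → max 310
A5 regrets: 65, 45, 240, 280, 5 → max 280
A6 regrets: 5, 0, 325, 40, 0 → max 325
Smallest max regret = 240 → A3.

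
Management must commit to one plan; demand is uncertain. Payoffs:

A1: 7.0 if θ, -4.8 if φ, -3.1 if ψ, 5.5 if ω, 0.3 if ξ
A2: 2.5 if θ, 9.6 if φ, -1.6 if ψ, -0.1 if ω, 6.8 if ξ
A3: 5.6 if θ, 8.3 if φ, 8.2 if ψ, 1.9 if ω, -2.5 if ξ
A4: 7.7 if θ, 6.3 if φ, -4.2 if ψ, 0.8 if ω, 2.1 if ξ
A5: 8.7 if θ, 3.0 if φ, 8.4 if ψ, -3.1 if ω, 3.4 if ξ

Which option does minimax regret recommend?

Column bests: θ=8.7, φ=9.6, ψ=8.4, ω=5.5, ξ=6.8.
A1 regrets: 1.7, 14.4, 11.5, 0.0, 6.5 → max 14.4
A2 regrets: 6.2, 0.0, 10.0, 5.6, 0.0 → max 10.0
A3 regrets: 3.1, 1.3, 0.2, 3.6, 9.3 → max 9.3
A4 regrets: 1.0, 3.3, 12.6, 4.7, 4.7 → max 12.6
A5 regrets: 0.0, 6.6, 0.0, 8.6, 3.4 → max 8.6
Smallest max regret = 8.6 → A5.

A5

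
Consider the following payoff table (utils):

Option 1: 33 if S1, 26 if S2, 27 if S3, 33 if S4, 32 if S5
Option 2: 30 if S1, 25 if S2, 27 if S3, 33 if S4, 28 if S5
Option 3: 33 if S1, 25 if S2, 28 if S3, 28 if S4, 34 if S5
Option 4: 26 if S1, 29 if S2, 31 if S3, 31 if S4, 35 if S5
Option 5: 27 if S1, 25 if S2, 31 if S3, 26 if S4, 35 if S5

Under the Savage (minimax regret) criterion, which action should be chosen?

Column bests: S1=33, S2=29, S3=31, S4=33, S5=35.
Option 1 regrets: 0, 3, 4, 0, 3 → max 4
Option 2 regrets: 3, 4, 4, 0, 7 → max 7
Option 3 regrets: 0, 4, 3, 5, 1 → max 5
Option 4 regrets: 7, 0, 0, 2, 0 → max 7
Option 5 regrets: 6, 4, 0, 7, 0 → max 7
Smallest max regret = 4 → Option 1.

Option 1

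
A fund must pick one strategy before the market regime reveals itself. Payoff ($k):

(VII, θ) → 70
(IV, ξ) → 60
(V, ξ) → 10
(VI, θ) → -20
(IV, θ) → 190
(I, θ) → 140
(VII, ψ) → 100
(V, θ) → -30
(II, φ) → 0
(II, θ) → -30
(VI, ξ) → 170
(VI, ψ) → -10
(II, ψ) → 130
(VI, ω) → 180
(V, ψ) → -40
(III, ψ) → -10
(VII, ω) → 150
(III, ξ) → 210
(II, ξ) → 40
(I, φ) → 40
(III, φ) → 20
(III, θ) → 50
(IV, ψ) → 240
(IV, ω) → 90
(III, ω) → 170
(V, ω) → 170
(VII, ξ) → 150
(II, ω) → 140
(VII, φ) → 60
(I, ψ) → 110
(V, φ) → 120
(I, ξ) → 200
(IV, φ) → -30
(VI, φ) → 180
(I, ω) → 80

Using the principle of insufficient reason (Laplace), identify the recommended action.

Row averages: I=114, II=56, III=88, IV=110, V=46, VI=100, VII=106
Highest average = 114 → I.

I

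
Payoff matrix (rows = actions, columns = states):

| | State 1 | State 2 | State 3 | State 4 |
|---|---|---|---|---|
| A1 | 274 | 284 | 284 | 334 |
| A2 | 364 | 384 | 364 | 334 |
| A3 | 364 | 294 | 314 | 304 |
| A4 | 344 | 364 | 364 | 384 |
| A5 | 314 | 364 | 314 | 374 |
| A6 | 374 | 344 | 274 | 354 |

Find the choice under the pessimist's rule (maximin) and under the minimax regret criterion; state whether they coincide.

maximin → A4; minimax regret → A4 (agree)

Row minima: A1=274, A2=334, A3=294, A4=344, A5=314, A6=274
Best worst-case = 344 → A4.
Column bests: State 1=374, State 2=384, State 3=364, State 4=384.
A1 regrets: 100, 100, 80, 50 → max 100
A2 regrets: 10, 0, 0, 50 → max 50
A3 regrets: 10, 90, 50, 80 → max 90
A4 regrets: 30, 20, 0, 0 → max 30
A5 regrets: 60, 20, 50, 10 → max 60
A6 regrets: 0, 40, 90, 30 → max 90
Smallest max regret = 30 → A4.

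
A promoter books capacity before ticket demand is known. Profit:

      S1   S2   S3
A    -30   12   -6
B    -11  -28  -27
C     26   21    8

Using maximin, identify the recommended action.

C

Row minima: A=-30, B=-28, C=8
Best worst-case = 8 → C.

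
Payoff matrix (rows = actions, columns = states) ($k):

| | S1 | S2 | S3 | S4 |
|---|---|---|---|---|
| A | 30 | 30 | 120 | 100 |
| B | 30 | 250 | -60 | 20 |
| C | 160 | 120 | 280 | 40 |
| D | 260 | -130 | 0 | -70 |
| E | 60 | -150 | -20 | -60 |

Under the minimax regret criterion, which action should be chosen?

Column bests: S1=260, S2=250, S3=280, S4=100.
A regrets: 230, 220, 160, 0 → max 230
B regrets: 230, 0, 340, 80 → max 340
C regrets: 100, 130, 0, 60 → max 130
D regrets: 0, 380, 280, 170 → max 380
E regrets: 200, 400, 300, 160 → max 400
Smallest max regret = 130 → C.

C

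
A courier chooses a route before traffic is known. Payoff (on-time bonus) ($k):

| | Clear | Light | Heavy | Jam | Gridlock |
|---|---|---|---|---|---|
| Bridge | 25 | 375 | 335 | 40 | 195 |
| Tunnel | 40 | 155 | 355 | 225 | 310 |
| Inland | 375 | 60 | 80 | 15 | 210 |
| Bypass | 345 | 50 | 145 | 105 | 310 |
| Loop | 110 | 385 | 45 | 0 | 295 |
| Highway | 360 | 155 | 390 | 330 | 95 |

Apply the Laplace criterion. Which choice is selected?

Highway

Row averages: Bridge=194, Tunnel=217, Inland=148, Bypass=191, Loop=167, Highway=266
Highest average = 266 → Highway.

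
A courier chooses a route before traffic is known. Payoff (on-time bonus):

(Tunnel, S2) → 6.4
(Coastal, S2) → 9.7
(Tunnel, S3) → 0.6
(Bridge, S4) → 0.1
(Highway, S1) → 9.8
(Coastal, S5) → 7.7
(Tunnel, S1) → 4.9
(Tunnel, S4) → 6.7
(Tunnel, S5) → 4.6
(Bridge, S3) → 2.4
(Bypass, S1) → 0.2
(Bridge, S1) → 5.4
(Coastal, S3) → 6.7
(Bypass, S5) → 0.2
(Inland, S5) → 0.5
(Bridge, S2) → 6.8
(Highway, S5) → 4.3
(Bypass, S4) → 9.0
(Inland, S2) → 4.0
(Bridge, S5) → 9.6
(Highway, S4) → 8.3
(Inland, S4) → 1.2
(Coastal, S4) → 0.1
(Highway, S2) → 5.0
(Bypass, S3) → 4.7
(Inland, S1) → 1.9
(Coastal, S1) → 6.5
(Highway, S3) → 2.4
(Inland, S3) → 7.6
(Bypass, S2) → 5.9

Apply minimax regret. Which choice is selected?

Column bests: S1=9.8, S2=9.7, S3=7.6, S4=9.0, S5=9.6.
Coastal regrets: 3.3, 0.0, 0.9, 8.9, 1.9 → max 8.9
Bridge regrets: 4.4, 2.9, 5.2, 8.9, 0.0 → max 8.9
Tunnel regrets: 4.9, 3.3, 7.0, 2.3, 5.0 → max 7.0
Inland regrets: 7.9, 5.7, 0.0, 7.8, 9.1 → max 9.1
Highway regrets: 0.0, 4.7, 5.2, 0.7, 5.3 → max 5.3
Bypass regrets: 9.6, 3.8, 2.9, 0.0, 9.4 → max 9.6
Smallest max regret = 5.3 → Highway.

Highway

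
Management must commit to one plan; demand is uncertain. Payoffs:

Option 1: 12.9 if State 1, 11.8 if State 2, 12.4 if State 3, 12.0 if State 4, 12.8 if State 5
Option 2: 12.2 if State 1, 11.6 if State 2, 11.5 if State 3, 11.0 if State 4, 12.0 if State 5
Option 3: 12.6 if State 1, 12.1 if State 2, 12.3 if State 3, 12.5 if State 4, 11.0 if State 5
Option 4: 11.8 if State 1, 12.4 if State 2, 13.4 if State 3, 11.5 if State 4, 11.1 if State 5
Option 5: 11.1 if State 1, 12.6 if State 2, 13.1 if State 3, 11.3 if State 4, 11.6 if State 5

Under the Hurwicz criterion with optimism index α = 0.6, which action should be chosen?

Option 1: 0.6·12.9 + 0.4·11.8 = 12.46
Option 2: 0.6·12.2 + 0.4·11.0 = 11.72
Option 3: 0.6·12.6 + 0.4·11.0 = 11.96
Option 4: 0.6·13.4 + 0.4·11.1 = 12.48
Option 5: 0.6·13.1 + 0.4·11.1 = 12.3
Highest Hurwicz score = 12.48 → Option 4.

Option 4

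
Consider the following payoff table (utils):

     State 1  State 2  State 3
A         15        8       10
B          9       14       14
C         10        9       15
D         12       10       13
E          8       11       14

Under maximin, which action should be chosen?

Row minima: A=8, B=9, C=9, D=10, E=8
Best worst-case = 10 → D.

D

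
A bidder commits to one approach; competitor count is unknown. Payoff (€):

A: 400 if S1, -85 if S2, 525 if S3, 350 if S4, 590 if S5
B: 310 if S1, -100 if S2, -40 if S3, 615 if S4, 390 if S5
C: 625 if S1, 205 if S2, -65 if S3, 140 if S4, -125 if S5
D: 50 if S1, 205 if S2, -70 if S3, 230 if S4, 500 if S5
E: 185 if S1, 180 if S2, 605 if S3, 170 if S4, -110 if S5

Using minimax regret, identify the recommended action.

A

Column bests: S1=625, S2=205, S3=605, S4=615, S5=590.
A regrets: 225, 290, 80, 265, 0 → max 290
B regrets: 315, 305, 645, 0, 200 → max 645
C regrets: 0, 0, 670, 475, 715 → max 715
D regrets: 575, 0, 675, 385, 90 → max 675
E regrets: 440, 25, 0, 445, 700 → max 700
Smallest max regret = 290 → A.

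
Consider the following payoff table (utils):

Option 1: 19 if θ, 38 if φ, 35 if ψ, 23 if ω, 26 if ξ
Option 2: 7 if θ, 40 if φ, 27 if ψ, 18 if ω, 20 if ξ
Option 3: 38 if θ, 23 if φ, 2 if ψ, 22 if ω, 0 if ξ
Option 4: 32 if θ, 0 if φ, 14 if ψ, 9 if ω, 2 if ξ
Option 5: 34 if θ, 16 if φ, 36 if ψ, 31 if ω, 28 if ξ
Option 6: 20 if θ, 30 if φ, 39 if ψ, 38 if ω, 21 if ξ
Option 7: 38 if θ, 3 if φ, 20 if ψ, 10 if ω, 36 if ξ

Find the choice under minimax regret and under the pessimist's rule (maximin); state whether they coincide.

minimax regret → Option 6; maximin → Option 6 (agree)

Column bests: θ=38, φ=40, ψ=39, ω=38, ξ=36.
Option 1 regrets: 19, 2, 4, 15, 10 → max 19
Option 2 regrets: 31, 0, 12, 20, 16 → max 31
Option 3 regrets: 0, 17, 37, 16, 36 → max 37
Option 4 regrets: 6, 40, 25, 29, 34 → max 40
Option 5 regrets: 4, 24, 3, 7, 8 → max 24
Option 6 regrets: 18, 10, 0, 0, 15 → max 18
Option 7 regrets: 0, 37, 19, 28, 0 → max 37
Smallest max regret = 18 → Option 6.
Row minima: Option 1=19, Option 2=7, Option 3=0, Option 4=0, Option 5=16, Option 6=20, Option 7=3
Best worst-case = 20 → Option 6.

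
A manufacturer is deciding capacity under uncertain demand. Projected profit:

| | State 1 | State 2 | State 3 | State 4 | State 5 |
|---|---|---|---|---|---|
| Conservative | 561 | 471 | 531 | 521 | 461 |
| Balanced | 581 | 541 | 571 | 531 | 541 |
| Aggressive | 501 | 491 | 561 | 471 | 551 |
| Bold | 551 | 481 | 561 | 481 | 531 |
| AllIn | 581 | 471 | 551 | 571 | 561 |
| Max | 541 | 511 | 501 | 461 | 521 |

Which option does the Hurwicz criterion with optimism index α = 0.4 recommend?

Conservative: 0.4·561 + 0.6·461 = 501
Balanced: 0.4·581 + 0.6·531 = 551
Aggressive: 0.4·561 + 0.6·471 = 507
Bold: 0.4·561 + 0.6·481 = 513
AllIn: 0.4·581 + 0.6·471 = 515
Max: 0.4·541 + 0.6·461 = 493
Highest Hurwicz score = 551 → Balanced.

Balanced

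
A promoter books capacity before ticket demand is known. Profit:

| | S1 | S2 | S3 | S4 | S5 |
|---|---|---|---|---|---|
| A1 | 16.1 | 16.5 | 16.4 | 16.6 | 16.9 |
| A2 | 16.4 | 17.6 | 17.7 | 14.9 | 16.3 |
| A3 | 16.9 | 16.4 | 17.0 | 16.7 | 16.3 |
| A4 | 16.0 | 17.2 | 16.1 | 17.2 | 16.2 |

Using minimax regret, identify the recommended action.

A3

Column bests: S1=16.9, S2=17.6, S3=17.7, S4=17.2, S5=16.9.
A1 regrets: 0.8, 1.1, 1.3, 0.6, 0.0 → max 1.3
A2 regrets: 0.5, 0.0, 0.0, 2.3, 0.6 → max 2.3
A3 regrets: 0.0, 1.2, 0.7, 0.5, 0.6 → max 1.2
A4 regrets: 0.9, 0.4, 1.6, 0.0, 0.7 → max 1.6
Smallest max regret = 1.2 → A3.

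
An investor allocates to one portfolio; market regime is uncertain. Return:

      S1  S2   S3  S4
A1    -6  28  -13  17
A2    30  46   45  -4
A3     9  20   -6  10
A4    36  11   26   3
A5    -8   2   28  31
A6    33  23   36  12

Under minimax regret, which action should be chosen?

Column bests: S1=36, S2=46, S3=45, S4=31.
A1 regrets: 42, 18, 58, 14 → max 58
A2 regrets: 6, 0, 0, 35 → max 35
A3 regrets: 27, 26, 51, 21 → max 51
A4 regrets: 0, 35, 19, 28 → max 35
A5 regrets: 44, 44, 17, 0 → max 44
A6 regrets: 3, 23, 9, 19 → max 23
Smallest max regret = 23 → A6.

A6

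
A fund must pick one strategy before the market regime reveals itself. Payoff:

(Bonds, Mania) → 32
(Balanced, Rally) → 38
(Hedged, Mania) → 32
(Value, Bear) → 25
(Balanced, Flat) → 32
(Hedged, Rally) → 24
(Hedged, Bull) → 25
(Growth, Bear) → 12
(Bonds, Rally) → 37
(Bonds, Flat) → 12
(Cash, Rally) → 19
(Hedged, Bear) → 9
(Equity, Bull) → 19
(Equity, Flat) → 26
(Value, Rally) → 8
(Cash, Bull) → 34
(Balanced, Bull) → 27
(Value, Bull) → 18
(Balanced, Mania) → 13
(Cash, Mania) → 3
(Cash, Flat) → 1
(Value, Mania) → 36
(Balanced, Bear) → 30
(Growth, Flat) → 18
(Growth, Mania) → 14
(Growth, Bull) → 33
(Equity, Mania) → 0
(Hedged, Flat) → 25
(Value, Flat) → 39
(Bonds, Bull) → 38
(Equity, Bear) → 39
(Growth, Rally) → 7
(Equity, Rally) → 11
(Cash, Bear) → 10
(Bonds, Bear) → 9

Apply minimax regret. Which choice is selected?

Balanced

Column bests: Bear=39, Flat=39, Bull=38, Rally=38, Mania=36.
Cash regrets: 29, 38, 4, 19, 33 → max 38
Equity regrets: 0, 13, 19, 27, 36 → max 36
Growth regrets: 27, 21, 5, 31, 22 → max 31
Hedged regrets: 30, 14, 13, 14, 4 → max 30
Balanced regrets: 9, 7, 11, 0, 23 → max 23
Bonds regrets: 30, 27, 0, 1, 4 → max 30
Value regrets: 14, 0, 20, 30, 0 → max 30
Smallest max regret = 23 → Balanced.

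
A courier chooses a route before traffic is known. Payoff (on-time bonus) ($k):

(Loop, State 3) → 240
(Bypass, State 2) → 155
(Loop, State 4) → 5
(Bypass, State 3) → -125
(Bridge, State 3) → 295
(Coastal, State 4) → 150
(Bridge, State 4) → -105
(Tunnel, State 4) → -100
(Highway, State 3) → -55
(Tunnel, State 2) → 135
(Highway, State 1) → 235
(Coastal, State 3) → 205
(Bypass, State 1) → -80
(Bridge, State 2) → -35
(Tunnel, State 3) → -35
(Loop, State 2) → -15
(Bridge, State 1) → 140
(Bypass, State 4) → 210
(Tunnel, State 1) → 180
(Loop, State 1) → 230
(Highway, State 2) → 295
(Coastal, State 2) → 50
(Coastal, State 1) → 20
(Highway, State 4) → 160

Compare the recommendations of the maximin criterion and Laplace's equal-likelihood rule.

maximin → Coastal; laplace → Highway (disagree)

Row minima: Loop=-15, Highway=-55, Tunnel=-100, Bridge=-105, Coastal=20, Bypass=-125
Best worst-case = 20 → Coastal.
Row averages: Loop=115, Highway=158.75, Tunnel=45, Bridge=73.75, Coastal=106.25, Bypass=40
Highest average = 158.75 → Highway.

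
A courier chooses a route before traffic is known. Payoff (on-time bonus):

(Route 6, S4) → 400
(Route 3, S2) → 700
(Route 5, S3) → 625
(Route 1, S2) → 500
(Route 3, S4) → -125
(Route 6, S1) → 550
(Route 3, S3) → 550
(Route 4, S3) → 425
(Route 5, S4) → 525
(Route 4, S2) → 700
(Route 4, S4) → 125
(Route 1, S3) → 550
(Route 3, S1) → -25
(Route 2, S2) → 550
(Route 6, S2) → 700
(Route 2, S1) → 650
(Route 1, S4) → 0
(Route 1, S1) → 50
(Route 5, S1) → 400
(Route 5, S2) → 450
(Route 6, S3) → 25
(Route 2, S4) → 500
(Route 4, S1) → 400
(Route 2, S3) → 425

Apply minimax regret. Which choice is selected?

Column bests: S1=650, S2=700, S3=625, S4=525.
Route 1 regrets: 600, 200, 75, 525 → max 600
Route 2 regrets: 0, 150, 200, 25 → max 200
Route 3 regrets: 675, 0, 75, 650 → max 675
Route 4 regrets: 250, 0, 200, 400 → max 400
Route 5 regrets: 250, 250, 0, 0 → max 250
Route 6 regrets: 100, 0, 600, 125 → max 600
Smallest max regret = 200 → Route 2.

Route 2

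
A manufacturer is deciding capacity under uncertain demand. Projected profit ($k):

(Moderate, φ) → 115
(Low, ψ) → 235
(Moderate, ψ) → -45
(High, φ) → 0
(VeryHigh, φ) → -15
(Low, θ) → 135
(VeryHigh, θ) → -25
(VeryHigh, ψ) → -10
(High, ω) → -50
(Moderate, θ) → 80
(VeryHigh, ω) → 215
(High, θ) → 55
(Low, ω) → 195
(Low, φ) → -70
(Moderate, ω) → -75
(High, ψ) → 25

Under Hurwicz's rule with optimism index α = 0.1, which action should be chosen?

Low: 0.1·235 + 0.9·(-70) = -39.5
Moderate: 0.1·115 + 0.9·(-75) = -56
High: 0.1·55 + 0.9·(-50) = -39.5
VeryHigh: 0.1·215 + 0.9·(-25) = -1
Highest Hurwicz score = -1 → VeryHigh.

VeryHigh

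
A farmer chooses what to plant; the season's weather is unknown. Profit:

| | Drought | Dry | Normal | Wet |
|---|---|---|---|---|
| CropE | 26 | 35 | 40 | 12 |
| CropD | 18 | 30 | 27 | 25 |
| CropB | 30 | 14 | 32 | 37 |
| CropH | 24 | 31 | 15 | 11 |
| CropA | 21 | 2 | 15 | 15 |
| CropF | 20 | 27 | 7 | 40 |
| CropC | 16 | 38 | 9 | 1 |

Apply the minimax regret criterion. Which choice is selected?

Column bests: Drought=30, Dry=38, Normal=40, Wet=40.
CropE regrets: 4, 3, 0, 28 → max 28
CropD regrets: 12, 8, 13, 15 → max 15
CropB regrets: 0, 24, 8, 3 → max 24
CropH regrets: 6, 7, 25, 29 → max 29
CropA regrets: 9, 36, 25, 25 → max 36
CropF regrets: 10, 11, 33, 0 → max 33
CropC regrets: 14, 0, 31, 39 → max 39
Smallest max regret = 15 → CropD.

CropD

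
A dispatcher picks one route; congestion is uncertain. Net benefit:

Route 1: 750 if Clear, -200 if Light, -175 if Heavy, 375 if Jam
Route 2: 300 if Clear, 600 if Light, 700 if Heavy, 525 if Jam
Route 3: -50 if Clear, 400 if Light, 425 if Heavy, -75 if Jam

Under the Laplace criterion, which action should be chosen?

Route 2

Row averages: Route 1=187.5, Route 2=531.25, Route 3=175
Highest average = 531.25 → Route 2.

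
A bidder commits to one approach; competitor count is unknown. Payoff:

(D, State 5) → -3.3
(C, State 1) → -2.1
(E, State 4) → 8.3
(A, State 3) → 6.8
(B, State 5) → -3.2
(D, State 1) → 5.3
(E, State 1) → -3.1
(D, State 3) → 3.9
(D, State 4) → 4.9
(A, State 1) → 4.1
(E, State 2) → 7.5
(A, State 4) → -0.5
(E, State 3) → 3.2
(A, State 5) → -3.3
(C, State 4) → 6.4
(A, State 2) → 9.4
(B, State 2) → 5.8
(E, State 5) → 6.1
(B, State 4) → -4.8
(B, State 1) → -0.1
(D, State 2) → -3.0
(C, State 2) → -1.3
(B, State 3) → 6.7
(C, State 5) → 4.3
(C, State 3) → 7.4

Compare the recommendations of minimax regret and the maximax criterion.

minimax regret → E; maximax → A (disagree)

Column bests: State 1=5.3, State 2=9.4, State 3=7.4, State 4=8.3, State 5=6.1.
A regrets: 1.2, 0.0, 0.6, 8.8, 9.4 → max 9.4
B regrets: 5.4, 3.6, 0.7, 13.1, 9.3 → max 13.1
C regrets: 7.4, 10.7, 0.0, 1.9, 1.8 → max 10.7
D regrets: 0.0, 12.4, 3.5, 3.4, 9.4 → max 12.4
E regrets: 8.4, 1.9, 4.2, 0.0, 0.0 → max 8.4
Smallest max regret = 8.4 → E.
Row maxima: A=9.4, B=6.7, C=7.4, D=5.3, E=8.3
Best best-case = 9.4 → A.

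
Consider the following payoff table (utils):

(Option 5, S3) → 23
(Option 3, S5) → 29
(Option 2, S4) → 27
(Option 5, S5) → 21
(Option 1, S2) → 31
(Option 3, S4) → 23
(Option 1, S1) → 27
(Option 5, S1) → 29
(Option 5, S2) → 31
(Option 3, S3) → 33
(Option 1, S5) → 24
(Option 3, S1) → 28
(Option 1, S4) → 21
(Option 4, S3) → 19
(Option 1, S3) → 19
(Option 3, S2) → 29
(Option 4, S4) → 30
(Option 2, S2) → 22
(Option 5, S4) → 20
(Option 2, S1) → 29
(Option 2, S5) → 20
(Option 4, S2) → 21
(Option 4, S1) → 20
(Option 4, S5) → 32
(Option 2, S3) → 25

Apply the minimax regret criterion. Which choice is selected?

Option 3

Column bests: S1=29, S2=31, S3=33, S4=30, S5=32.
Option 1 regrets: 2, 0, 14, 9, 8 → max 14
Option 2 regrets: 0, 9, 8, 3, 12 → max 12
Option 3 regrets: 1, 2, 0, 7, 3 → max 7
Option 4 regrets: 9, 10, 14, 0, 0 → max 14
Option 5 regrets: 0, 0, 10, 10, 11 → max 11
Smallest max regret = 7 → Option 3.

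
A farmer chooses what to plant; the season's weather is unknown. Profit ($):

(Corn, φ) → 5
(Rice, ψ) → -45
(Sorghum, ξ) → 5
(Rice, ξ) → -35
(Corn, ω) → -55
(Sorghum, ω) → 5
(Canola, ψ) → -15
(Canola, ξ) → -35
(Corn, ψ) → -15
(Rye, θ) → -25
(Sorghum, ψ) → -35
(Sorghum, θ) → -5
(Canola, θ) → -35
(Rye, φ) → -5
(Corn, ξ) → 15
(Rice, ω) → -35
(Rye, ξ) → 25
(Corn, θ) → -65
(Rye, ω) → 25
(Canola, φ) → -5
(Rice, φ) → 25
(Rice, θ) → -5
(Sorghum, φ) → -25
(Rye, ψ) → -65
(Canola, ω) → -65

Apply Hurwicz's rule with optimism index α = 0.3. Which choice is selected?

Rye: 0.3·25 + 0.7·(-65) = -38
Corn: 0.3·15 + 0.7·(-65) = -41
Sorghum: 0.3·5 + 0.7·(-35) = -23
Rice: 0.3·25 + 0.7·(-45) = -24
Canola: 0.3·(-5) + 0.7·(-65) = -47
Highest Hurwicz score = -23 → Sorghum.

Sorghum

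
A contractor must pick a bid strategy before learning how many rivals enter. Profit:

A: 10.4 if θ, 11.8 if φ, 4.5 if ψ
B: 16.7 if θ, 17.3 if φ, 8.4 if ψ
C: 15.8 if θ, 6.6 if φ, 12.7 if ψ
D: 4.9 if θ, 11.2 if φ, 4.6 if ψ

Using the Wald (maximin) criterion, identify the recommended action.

B

Row minima: A=4.5, B=8.4, C=6.6, D=4.6
Best worst-case = 8.4 → B.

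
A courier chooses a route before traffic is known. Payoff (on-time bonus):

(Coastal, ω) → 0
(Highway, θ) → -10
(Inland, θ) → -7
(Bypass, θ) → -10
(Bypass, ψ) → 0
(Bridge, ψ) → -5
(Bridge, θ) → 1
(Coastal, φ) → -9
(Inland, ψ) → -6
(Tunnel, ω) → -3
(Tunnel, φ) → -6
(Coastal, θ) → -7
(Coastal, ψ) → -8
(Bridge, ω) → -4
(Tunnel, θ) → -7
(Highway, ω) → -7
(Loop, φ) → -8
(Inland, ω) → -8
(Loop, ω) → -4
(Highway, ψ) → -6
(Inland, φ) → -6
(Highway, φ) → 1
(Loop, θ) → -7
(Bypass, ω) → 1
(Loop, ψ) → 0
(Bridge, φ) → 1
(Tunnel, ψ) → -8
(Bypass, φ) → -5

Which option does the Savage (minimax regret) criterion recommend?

Bridge

Column bests: θ=1, φ=1, ψ=0, ω=1.
Inland regrets: 8, 7, 6, 9 → max 9
Tunnel regrets: 8, 7, 8, 4 → max 8
Highway regrets: 11, 0, 6, 8 → max 11
Bridge regrets: 0, 0, 5, 5 → max 5
Bypass regrets: 11, 6, 0, 0 → max 11
Coastal regrets: 8, 10, 8, 1 → max 10
Loop regrets: 8, 9, 0, 5 → max 9
Smallest max regret = 5 → Bridge.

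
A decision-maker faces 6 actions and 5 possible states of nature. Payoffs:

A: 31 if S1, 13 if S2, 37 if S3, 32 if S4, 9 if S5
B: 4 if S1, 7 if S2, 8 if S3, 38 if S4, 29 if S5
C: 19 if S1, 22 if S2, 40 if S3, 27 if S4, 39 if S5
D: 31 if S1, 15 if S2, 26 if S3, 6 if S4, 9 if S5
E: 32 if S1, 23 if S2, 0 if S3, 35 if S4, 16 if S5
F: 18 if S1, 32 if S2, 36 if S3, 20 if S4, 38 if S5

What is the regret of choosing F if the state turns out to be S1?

Best payoff under S1 is 32.
Regret = 32 − 18 = 14.

14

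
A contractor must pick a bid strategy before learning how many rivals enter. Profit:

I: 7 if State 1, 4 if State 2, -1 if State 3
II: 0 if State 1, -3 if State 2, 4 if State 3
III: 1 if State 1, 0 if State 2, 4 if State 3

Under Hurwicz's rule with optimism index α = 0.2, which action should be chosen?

I: 0.2·7 + 0.8·(-1) = 0.6
II: 0.2·4 + 0.8·(-3) = -1.6
III: 0.2·4 + 0.8·0 = 0.8
Highest Hurwicz score = 0.8 → III.

III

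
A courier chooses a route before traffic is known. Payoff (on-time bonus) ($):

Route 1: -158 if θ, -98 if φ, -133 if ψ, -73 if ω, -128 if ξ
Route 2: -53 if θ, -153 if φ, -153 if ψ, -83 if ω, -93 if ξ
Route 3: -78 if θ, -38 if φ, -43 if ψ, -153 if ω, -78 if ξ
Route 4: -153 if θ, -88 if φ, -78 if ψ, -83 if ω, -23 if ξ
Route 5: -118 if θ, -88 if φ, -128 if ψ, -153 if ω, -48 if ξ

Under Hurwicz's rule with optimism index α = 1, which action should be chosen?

Route 1: 1·(-73) + 0·(-158) = -73
Route 2: 1·(-53) + 0·(-153) = -53
Route 3: 1·(-38) + 0·(-153) = -38
Route 4: 1·(-23) + 0·(-153) = -23
Route 5: 1·(-48) + 0·(-153) = -48
Highest Hurwicz score = -23 → Route 4.

Route 4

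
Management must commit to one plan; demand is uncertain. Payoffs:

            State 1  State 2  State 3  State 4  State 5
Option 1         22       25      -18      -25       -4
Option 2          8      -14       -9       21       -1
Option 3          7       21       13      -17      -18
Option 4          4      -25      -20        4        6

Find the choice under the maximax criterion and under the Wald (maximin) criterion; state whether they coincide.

Row maxima: Option 1=25, Option 2=21, Option 3=21, Option 4=6
Best best-case = 25 → Option 1.
Row minima: Option 1=-25, Option 2=-14, Option 3=-18, Option 4=-25
Best worst-case = -14 → Option 2.

maximax → Option 1; maximin → Option 2 (disagree)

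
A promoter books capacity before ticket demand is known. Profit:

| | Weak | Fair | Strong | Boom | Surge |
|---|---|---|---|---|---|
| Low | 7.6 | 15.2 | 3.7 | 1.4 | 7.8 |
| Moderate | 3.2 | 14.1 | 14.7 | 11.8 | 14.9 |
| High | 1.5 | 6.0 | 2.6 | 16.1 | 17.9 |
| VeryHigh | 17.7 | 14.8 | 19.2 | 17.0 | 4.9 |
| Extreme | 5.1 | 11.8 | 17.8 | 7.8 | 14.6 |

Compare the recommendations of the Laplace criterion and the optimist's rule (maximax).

laplace → VeryHigh; maximax → VeryHigh (agree)

Row averages: Low=7.14, Moderate=11.74, High=8.82, VeryHigh=14.72, Extreme=11.42
Highest average = 14.72 → VeryHigh.
Row maxima: Low=15.2, Moderate=14.9, High=17.9, VeryHigh=19.2, Extreme=17.8
Best best-case = 19.2 → VeryHigh.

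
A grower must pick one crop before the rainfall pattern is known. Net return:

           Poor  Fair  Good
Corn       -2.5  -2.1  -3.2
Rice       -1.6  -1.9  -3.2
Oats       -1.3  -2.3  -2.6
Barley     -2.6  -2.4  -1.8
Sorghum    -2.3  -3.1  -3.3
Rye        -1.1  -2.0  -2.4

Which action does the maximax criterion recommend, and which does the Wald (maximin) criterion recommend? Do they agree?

maximax → Rye; maximin → Rye (agree)

Row maxima: Corn=-2.1, Rice=-1.6, Oats=-1.3, Barley=-1.8, Sorghum=-2.3, Rye=-1.1
Best best-case = -1.1 → Rye.
Row minima: Corn=-3.2, Rice=-3.2, Oats=-2.6, Barley=-2.6, Sorghum=-3.3, Rye=-2.4
Best worst-case = -2.4 → Rye.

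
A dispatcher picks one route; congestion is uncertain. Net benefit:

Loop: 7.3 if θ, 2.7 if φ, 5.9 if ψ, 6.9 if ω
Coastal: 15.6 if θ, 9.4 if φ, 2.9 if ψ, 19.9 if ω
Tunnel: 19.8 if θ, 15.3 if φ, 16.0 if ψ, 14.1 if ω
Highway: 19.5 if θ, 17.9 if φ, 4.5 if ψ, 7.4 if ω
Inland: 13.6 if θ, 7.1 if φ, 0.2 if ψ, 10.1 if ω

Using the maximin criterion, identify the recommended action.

Row minima: Loop=2.7, Coastal=2.9, Tunnel=14.1, Highway=4.5, Inland=0.2
Best worst-case = 14.1 → Tunnel.

Tunnel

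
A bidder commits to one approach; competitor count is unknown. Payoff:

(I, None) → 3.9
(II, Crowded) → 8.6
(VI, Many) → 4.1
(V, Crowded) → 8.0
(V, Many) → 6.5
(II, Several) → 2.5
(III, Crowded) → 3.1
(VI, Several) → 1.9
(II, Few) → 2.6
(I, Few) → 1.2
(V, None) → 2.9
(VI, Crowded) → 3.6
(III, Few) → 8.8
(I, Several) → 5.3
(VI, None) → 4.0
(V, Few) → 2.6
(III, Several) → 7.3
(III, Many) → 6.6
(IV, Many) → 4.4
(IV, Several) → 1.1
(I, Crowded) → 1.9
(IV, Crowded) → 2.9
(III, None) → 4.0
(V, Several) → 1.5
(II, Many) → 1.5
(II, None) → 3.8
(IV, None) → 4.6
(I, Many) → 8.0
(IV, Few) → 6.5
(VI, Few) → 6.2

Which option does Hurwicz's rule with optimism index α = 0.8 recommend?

I: 0.8·8.0 + 0.2·1.2 = 6.64
II: 0.8·8.6 + 0.2·1.5 = 7.18
III: 0.8·8.8 + 0.2·3.1 = 7.66
IV: 0.8·6.5 + 0.2·1.1 = 5.42
V: 0.8·8.0 + 0.2·1.5 = 6.7
VI: 0.8·6.2 + 0.2·1.9 = 5.34
Highest Hurwicz score = 7.66 → III.

III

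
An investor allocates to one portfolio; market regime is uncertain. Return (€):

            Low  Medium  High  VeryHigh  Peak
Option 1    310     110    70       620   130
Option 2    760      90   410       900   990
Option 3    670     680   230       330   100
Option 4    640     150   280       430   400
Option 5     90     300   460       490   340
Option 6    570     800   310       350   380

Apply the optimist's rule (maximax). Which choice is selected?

Option 2

Row maxima: Option 1=620, Option 2=990, Option 3=680, Option 4=640, Option 5=490, Option 6=800
Best best-case = 990 → Option 2.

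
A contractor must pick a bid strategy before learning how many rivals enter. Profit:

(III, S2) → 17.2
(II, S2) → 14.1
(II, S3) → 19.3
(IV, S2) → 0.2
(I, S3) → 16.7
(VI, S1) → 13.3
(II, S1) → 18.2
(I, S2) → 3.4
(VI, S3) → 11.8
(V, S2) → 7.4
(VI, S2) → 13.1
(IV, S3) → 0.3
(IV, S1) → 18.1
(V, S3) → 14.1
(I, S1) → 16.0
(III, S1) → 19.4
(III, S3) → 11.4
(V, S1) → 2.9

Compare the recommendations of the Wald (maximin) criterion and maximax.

Row minima: I=3.4, II=14.1, III=11.4, IV=0.2, V=2.9, VI=11.8
Best worst-case = 14.1 → II.
Row maxima: I=16.7, II=19.3, III=19.4, IV=18.1, V=14.1, VI=13.3
Best best-case = 19.4 → III.

maximin → II; maximax → III (disagree)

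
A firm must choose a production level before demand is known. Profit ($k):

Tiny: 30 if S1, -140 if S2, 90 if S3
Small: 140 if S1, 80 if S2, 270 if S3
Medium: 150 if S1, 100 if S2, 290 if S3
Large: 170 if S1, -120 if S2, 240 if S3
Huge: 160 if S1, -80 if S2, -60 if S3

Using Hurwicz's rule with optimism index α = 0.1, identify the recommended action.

Tiny: 0.1·90 + 0.9·(-140) = -117
Small: 0.1·270 + 0.9·80 = 99
Medium: 0.1·290 + 0.9·100 = 119
Large: 0.1·240 + 0.9·(-120) = -84
Huge: 0.1·160 + 0.9·(-80) = -56
Highest Hurwicz score = 119 → Medium.

Medium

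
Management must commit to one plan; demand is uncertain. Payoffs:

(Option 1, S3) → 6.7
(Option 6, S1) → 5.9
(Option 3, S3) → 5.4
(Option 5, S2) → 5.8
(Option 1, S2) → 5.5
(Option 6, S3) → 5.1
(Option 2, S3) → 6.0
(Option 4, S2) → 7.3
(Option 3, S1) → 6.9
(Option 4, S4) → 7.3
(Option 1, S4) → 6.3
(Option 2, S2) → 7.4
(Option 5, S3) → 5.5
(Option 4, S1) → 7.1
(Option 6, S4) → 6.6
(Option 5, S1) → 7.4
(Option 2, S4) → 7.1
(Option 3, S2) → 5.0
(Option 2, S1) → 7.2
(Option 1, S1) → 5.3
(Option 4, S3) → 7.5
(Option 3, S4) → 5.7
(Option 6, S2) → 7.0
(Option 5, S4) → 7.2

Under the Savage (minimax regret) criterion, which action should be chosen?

Column bests: S1=7.4, S2=7.4, S3=7.5, S4=7.3.
Option 1 regrets: 2.1, 1.9, 0.8, 1.0 → max 2.1
Option 2 regrets: 0.2, 0.0, 1.5, 0.2 → max 1.5
Option 3 regrets: 0.5, 2.4, 2.1, 1.6 → max 2.4
Option 4 regrets: 0.3, 0.1, 0.0, 0.0 → max 0.3
Option 5 regrets: 0.0, 1.6, 2.0, 0.1 → max 2.0
Option 6 regrets: 1.5, 0.4, 2.4, 0.7 → max 2.4
Smallest max regret = 0.3 → Option 4.

Option 4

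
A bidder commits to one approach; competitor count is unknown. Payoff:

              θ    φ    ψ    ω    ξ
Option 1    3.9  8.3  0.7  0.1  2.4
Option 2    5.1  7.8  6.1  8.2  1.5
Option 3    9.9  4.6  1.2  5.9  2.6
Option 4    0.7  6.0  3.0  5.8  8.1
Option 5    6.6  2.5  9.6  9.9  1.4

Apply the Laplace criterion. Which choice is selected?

Option 5

Row averages: Option 1=3.08, Option 2=5.74, Option 3=4.84, Option 4=4.72, Option 5=6
Highest average = 6 → Option 5.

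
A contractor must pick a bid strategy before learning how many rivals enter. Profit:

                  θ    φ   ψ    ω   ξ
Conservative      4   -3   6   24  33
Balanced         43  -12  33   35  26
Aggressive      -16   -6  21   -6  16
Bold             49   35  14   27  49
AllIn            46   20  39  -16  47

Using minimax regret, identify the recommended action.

Bold

Column bests: θ=49, φ=35, ψ=39, ω=35, ξ=49.
Conservative regrets: 45, 38, 33, 11, 16 → max 45
Balanced regrets: 6, 47, 6, 0, 23 → max 47
Aggressive regrets: 65, 41, 18, 41, 33 → max 65
Bold regrets: 0, 0, 25, 8, 0 → max 25
AllIn regrets: 3, 15, 0, 51, 2 → max 51
Smallest max regret = 25 → Bold.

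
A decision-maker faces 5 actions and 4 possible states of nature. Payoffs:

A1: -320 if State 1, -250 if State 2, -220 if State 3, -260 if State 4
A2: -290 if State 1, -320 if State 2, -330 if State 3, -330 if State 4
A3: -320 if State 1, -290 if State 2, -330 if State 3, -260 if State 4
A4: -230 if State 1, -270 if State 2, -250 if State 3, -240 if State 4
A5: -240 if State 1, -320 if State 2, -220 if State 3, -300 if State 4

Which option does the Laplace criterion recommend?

A4

Row averages: A1=-262.5, A2=-317.5, A3=-300, A4=-247.5, A5=-270
Highest average = -247.5 → A4.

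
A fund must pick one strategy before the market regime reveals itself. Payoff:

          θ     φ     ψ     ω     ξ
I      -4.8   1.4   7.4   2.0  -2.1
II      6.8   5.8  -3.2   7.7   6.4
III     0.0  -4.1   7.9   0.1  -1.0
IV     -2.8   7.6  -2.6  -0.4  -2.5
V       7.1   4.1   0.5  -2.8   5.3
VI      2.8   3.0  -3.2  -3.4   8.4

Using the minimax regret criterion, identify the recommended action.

V

Column bests: θ=7.1, φ=7.6, ψ=7.9, ω=7.7, ξ=8.4.
I regrets: 11.9, 6.2, 0.5, 5.7, 10.5 → max 11.9
II regrets: 0.3, 1.8, 11.1, 0.0, 2.0 → max 11.1
III regrets: 7.1, 11.7, 0.0, 7.6, 9.4 → max 11.7
IV regrets: 9.9, 0.0, 10.5, 8.1, 10.9 → max 10.9
V regrets: 0.0, 3.5, 7.4, 10.5, 3.1 → max 10.5
VI regrets: 4.3, 4.6, 11.1, 11.1, 0.0 → max 11.1
Smallest max regret = 10.5 → V.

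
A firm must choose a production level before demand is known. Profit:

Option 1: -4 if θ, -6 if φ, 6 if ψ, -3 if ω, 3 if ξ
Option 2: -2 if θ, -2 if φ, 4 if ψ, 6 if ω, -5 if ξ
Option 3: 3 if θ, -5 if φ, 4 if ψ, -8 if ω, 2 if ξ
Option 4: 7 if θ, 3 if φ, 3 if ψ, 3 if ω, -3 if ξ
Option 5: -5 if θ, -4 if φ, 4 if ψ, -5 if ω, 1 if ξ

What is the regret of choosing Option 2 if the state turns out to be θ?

9

Best payoff under θ is 7.
Regret = 7 − (-2) = 9.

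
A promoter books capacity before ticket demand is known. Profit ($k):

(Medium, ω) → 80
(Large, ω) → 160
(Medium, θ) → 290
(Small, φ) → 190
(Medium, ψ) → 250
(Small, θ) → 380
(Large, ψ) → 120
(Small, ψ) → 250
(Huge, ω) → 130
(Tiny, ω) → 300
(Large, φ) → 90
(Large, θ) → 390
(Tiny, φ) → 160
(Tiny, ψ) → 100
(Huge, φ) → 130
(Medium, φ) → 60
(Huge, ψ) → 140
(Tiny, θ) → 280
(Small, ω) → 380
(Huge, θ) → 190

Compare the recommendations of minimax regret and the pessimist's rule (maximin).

minimax regret → Small; maximin → Small (agree)

Column bests: θ=390, φ=190, ψ=250, ω=380.
Tiny regrets: 110, 30, 150, 80 → max 150
Small regrets: 10, 0, 0, 0 → max 10
Medium regrets: 100, 130, 0, 300 → max 300
Large regrets: 0, 100, 130, 220 → max 220
Huge regrets: 200, 60, 110, 250 → max 250
Smallest max regret = 10 → Small.
Row minima: Tiny=100, Small=190, Medium=60, Large=90, Huge=130
Best worst-case = 190 → Small.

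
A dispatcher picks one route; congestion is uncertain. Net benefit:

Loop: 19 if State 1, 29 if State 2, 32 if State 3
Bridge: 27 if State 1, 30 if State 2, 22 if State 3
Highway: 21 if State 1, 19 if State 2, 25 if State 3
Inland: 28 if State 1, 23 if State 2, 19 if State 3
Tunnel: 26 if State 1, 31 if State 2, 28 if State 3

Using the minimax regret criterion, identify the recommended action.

Column bests: State 1=28, State 2=31, State 3=32.
Loop regrets: 9, 2, 0 → max 9
Bridge regrets: 1, 1, 10 → max 10
Highway regrets: 7, 12, 7 → max 12
Inland regrets: 0, 8, 13 → max 13
Tunnel regrets: 2, 0, 4 → max 4
Smallest max regret = 4 → Tunnel.

Tunnel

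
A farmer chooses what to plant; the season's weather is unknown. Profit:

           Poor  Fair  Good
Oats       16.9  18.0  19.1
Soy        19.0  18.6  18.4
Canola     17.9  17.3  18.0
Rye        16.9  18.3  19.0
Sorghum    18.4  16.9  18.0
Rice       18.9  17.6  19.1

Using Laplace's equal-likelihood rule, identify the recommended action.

Soy

Row averages: Oats=18, Soy=56/3, Canola=266/15, Rye=271/15, Sorghum=533/30, Rice=278/15
Highest average = 56/3 → Soy.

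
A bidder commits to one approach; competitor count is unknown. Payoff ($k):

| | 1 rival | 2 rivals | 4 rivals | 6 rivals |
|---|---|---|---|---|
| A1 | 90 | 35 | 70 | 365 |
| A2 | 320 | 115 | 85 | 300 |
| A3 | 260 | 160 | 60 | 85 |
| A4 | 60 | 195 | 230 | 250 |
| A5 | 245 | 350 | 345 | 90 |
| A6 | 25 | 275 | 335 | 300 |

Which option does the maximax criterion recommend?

A1

Row maxima: A1=365, A2=320, A3=260, A4=250, A5=350, A6=335
Best best-case = 365 → A1.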